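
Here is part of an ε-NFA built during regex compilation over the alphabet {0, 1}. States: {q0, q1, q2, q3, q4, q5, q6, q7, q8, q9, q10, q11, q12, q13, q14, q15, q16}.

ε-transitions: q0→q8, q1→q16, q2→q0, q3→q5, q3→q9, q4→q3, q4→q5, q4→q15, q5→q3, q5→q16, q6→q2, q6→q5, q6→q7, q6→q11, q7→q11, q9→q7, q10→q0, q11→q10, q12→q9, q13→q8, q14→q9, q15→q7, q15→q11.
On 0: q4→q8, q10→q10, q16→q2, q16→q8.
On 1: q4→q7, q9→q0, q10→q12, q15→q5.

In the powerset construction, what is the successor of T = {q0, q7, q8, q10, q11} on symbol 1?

{q0, q7, q8, q9, q10, q11, q12}

q10 on 1 → {q12}.
No 1-transition from q0, q7, q8, q11.
Union after reading 1: {q12}.
Now take the ε-closure:
From q12 via ε: add q9.
From q9 via ε: add q7.
From q7 via ε: add q11.
From q11 via ε: add q10.
From q10 via ε: add q0.
From q0 via ε: add q8.
No new states can be added; the closed set is {q0, q7, q8, q9, q10, q11, q12}.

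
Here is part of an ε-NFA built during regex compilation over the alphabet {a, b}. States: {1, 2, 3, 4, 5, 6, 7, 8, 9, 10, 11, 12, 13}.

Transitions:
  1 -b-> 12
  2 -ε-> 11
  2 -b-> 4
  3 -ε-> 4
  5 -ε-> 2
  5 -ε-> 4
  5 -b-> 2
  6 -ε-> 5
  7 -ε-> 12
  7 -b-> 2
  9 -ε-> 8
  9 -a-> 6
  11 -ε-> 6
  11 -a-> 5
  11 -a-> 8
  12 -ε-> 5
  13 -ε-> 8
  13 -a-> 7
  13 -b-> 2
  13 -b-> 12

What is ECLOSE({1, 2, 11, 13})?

{1, 2, 4, 5, 6, 8, 11, 13}

Start with {1, 2, 11, 13}.
From 11 via ε: add 6.
From 13 via ε: add 8.
From 6 via ε: add 5.
From 5 via ε: add 4.
No new states can be added; the closed set is {1, 2, 4, 5, 6, 8, 11, 13}.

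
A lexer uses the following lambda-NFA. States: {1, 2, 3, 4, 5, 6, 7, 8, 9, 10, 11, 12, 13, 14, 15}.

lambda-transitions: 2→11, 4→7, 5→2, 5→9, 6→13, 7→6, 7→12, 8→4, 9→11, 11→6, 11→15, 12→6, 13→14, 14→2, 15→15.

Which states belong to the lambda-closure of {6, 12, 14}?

{2, 6, 11, 12, 13, 14, 15}

Start with {6, 12, 14}.
From 6 via lambda: add 13.
From 14 via lambda: add 2.
From 2 via lambda: add 11.
From 11 via lambda: add 15.
No new states can be added; the closed set is {2, 6, 11, 12, 13, 14, 15}.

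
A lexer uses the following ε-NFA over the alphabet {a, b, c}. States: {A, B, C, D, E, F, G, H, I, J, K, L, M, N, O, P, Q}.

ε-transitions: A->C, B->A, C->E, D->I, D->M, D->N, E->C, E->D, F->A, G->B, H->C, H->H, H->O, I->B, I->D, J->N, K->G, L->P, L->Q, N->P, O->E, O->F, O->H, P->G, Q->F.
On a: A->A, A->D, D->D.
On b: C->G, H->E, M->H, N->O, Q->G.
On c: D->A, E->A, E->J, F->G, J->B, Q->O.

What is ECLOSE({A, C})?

{A, B, C, D, E, G, I, M, N, P}

Start with {A, C}.
From C via ε: add E.
From E via ε: add D.
From D via ε: add I, M, N.
From I via ε: add B.
From N via ε: add P.
From P via ε: add G.
No new states can be added; the closed set is {A, B, C, D, E, G, I, M, N, P}.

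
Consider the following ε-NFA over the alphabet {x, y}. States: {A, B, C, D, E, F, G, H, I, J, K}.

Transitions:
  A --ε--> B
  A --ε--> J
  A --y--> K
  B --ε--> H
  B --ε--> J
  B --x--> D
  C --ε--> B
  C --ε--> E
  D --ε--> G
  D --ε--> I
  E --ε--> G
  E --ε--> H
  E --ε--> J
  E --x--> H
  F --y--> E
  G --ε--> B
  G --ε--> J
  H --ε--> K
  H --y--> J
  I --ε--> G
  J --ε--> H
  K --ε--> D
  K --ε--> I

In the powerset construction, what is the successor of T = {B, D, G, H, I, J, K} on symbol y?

{B, D, G, H, I, J, K}

H on y → {J}.
No y-transition from B, D, G, I, J, K.
Union after reading y: {J}.
Now take the ε-closure:
From J via ε: add H.
From H via ε: add K.
From K via ε: add D, I.
From D via ε: add G.
From G via ε: add B.
No new states can be added; the closed set is {B, D, G, H, I, J, K}.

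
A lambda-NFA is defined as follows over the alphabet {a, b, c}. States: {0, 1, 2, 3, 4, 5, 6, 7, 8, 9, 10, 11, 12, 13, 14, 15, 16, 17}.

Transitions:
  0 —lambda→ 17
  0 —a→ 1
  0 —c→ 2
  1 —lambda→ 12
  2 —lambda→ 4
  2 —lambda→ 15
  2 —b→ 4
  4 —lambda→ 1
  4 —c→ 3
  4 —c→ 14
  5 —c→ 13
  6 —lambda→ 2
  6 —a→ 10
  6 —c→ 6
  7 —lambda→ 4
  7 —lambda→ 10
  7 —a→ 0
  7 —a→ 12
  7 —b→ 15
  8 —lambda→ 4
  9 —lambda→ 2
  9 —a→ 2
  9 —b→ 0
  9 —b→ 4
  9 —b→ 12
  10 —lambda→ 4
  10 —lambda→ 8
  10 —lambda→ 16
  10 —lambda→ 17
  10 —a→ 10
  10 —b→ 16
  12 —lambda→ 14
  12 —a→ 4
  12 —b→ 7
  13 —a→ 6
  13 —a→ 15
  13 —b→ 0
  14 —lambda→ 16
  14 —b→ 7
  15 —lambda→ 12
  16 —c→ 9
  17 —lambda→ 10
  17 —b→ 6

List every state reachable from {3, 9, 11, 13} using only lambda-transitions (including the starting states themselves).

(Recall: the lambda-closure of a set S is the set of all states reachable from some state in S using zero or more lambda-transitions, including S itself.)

Start with {3, 9, 11, 13}.
From 9 via lambda: add 2.
From 2 via lambda: add 4, 15.
From 4 via lambda: add 1.
From 15 via lambda: add 12.
From 12 via lambda: add 14.
From 14 via lambda: add 16.
No new states can be added; the closed set is {1, 2, 3, 4, 9, 11, 12, 13, 14, 15, 16}.

{1, 2, 3, 4, 9, 11, 12, 13, 14, 15, 16}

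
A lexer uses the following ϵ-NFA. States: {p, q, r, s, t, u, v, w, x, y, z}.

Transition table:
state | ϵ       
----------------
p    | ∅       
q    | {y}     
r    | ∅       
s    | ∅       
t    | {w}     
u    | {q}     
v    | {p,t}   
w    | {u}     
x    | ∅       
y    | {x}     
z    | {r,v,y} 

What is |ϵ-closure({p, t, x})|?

7

Start with {p, t, x}.
From t via ϵ: add w.
From w via ϵ: add u.
From u via ϵ: add q.
From q via ϵ: add y.
ϵ-closure = {p, q, t, u, w, x, y}, which has 7 states.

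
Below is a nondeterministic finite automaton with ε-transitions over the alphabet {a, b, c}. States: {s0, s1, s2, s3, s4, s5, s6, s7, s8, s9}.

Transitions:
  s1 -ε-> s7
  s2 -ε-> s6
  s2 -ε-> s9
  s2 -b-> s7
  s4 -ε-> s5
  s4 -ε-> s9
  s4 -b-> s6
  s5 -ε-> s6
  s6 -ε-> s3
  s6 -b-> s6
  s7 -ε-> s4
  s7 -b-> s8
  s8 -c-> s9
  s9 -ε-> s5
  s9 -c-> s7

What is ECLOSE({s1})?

{s1, s3, s4, s5, s6, s7, s9}

Start with {s1}.
From s1 via ε: add s7.
From s7 via ε: add s4.
From s4 via ε: add s5, s9.
From s5 via ε: add s6.
From s6 via ε: add s3.
No new states can be added; the closed set is {s1, s3, s4, s5, s6, s7, s9}.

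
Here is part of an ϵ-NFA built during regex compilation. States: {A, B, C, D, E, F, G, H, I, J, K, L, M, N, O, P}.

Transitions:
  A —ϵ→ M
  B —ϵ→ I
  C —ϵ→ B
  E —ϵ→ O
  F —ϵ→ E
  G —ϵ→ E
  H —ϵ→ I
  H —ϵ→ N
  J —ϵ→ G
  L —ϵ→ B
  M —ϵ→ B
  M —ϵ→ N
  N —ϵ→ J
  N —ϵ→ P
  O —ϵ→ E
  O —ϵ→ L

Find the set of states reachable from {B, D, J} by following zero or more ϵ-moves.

{B, D, E, G, I, J, L, O}

Start with {B, D, J}.
From B via ϵ: add I.
From J via ϵ: add G.
From G via ϵ: add E.
From E via ϵ: add O.
From O via ϵ: add L.
No new states can be added; the closed set is {B, D, E, G, I, J, L, O}.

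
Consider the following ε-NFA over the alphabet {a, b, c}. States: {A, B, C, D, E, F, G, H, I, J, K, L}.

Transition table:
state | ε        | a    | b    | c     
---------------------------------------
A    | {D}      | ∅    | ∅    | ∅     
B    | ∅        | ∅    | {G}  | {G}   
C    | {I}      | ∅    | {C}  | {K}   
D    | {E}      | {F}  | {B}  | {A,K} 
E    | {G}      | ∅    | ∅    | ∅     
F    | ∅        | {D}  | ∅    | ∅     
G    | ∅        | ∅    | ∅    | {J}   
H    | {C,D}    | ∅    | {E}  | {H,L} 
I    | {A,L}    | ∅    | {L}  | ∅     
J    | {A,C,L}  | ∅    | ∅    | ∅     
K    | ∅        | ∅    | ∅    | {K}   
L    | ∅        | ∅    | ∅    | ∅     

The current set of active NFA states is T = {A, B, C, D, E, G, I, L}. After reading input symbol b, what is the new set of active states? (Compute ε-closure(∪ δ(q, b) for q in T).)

B on b → {G}.
C on b → {C}.
D on b → {B}.
I on b → {L}.
No b-transition from A, E, G, L.
Union after reading b: {B, C, G, L}.
Now take the ε-closure:
From C via ε: add I.
From I via ε: add A.
From A via ε: add D.
From D via ε: add E.
No new states can be added; the closed set is {A, B, C, D, E, G, I, L}.

{A, B, C, D, E, G, I, L}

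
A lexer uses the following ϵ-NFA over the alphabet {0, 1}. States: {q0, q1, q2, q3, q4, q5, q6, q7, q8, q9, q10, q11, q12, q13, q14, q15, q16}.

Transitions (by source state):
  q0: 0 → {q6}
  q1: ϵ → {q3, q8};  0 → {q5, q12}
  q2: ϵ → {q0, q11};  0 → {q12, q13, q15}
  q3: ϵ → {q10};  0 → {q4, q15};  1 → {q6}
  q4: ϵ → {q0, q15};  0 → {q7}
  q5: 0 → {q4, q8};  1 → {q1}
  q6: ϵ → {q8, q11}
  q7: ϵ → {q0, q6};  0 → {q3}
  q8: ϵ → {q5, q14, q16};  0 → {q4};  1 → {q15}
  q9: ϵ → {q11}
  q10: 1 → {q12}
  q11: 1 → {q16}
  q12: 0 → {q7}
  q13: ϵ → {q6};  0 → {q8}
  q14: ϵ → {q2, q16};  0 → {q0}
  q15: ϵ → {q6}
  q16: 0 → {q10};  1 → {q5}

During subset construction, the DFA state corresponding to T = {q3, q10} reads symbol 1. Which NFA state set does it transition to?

q3 on 1 → {q6}.
q10 on 1 → {q12}.
Union after reading 1: {q6, q12}.
Now take the ϵ-closure:
From q6 via ϵ: add q8, q11.
From q8 via ϵ: add q5, q14, q16.
From q14 via ϵ: add q2.
From q2 via ϵ: add q0.
No new states can be added; the closed set is {q0, q2, q5, q6, q8, q11, q12, q14, q16}.

{q0, q2, q5, q6, q8, q11, q12, q14, q16}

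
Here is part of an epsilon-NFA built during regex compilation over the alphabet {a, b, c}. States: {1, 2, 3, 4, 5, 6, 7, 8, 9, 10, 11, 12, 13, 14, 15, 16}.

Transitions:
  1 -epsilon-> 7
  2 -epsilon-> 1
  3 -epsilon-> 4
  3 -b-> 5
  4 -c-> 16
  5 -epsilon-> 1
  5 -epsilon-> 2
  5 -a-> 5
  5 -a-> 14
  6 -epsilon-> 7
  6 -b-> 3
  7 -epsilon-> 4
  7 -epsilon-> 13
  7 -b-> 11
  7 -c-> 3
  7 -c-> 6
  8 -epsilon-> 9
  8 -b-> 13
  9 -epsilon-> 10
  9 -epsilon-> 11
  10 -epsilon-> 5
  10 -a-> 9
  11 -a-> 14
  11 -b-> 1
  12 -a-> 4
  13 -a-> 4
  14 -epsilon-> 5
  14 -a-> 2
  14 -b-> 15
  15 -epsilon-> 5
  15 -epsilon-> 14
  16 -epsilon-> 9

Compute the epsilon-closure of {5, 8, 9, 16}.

{1, 2, 4, 5, 7, 8, 9, 10, 11, 13, 16}

Start with {5, 8, 9, 16}.
From 5 via epsilon: add 1, 2.
From 9 via epsilon: add 10, 11.
From 1 via epsilon: add 7.
From 7 via epsilon: add 4, 13.
No new states can be added; the closed set is {1, 2, 4, 5, 7, 8, 9, 10, 11, 13, 16}.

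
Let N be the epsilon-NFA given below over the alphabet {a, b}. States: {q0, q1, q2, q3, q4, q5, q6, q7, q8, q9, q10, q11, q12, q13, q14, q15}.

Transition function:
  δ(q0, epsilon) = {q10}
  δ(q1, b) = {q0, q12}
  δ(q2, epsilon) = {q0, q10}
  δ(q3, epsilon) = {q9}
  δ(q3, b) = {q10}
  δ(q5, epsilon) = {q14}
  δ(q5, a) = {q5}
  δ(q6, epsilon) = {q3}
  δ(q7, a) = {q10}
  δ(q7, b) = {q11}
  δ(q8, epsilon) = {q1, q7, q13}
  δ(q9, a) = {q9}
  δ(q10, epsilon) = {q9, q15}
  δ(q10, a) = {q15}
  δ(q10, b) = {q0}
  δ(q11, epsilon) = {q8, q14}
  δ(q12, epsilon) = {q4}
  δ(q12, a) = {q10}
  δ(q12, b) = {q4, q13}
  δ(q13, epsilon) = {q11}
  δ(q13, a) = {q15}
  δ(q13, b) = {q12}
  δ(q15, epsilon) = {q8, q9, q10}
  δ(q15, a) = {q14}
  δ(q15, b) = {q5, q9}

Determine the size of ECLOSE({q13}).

Start with {q13}.
From q13 via epsilon: add q11.
From q11 via epsilon: add q8, q14.
From q8 via epsilon: add q1, q7.
epsilon-closure = {q1, q7, q8, q11, q13, q14}, which has 6 states.

6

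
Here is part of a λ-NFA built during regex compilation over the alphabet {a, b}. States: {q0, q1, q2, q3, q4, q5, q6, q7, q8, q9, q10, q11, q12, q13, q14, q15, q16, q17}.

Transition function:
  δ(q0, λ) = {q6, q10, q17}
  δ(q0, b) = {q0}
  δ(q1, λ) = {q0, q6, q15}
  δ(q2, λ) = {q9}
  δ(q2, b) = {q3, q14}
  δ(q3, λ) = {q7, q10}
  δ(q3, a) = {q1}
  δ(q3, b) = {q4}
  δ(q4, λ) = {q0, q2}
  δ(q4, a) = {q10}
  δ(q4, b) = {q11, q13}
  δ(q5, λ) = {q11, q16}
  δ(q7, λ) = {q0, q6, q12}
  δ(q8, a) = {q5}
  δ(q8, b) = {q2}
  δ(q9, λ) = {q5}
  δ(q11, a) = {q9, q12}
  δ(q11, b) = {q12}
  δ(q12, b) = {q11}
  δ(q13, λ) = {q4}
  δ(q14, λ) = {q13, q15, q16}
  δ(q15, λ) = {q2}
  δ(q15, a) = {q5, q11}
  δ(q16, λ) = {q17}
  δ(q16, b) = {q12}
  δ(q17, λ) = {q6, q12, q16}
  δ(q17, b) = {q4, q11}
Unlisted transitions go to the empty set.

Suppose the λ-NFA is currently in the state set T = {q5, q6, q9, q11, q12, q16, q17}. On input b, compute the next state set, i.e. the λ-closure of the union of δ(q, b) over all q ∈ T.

{q0, q2, q4, q5, q6, q9, q10, q11, q12, q16, q17}

q11 on b → {q12}.
q12 on b → {q11}.
q16 on b → {q12}.
q17 on b → {q4, q11}.
No b-transition from q5, q6, q9.
Union after reading b: {q4, q11, q12}.
Now take the λ-closure:
From q4 via λ: add q0, q2.
From q0 via λ: add q6, q10, q17.
From q2 via λ: add q9.
From q9 via λ: add q5.
From q17 via λ: add q16.
No new states can be added; the closed set is {q0, q2, q4, q5, q6, q9, q10, q11, q12, q16, q17}.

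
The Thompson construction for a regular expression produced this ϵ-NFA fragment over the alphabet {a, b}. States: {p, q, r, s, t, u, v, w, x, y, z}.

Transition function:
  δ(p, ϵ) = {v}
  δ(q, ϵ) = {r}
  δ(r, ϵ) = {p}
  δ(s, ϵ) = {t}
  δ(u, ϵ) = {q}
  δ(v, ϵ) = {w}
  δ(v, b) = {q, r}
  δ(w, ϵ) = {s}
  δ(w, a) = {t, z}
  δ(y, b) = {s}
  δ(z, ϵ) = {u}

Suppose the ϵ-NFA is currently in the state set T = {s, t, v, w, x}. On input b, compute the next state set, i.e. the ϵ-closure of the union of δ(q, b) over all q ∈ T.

{p, q, r, s, t, v, w}

v on b → {q, r}.
No b-transition from s, t, w, x.
Union after reading b: {q, r}.
Now take the ϵ-closure:
From r via ϵ: add p.
From p via ϵ: add v.
From v via ϵ: add w.
From w via ϵ: add s.
From s via ϵ: add t.
No new states can be added; the closed set is {p, q, r, s, t, v, w}.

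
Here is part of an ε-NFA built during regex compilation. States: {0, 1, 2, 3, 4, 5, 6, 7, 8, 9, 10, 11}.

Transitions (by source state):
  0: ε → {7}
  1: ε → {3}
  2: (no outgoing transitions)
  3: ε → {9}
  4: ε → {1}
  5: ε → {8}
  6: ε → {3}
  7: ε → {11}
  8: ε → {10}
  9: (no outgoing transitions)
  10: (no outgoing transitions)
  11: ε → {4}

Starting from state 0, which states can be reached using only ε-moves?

{0, 1, 3, 4, 7, 9, 11}

Start with {0}.
From 0 via ε: add 7.
From 7 via ε: add 11.
From 11 via ε: add 4.
From 4 via ε: add 1.
From 1 via ε: add 3.
From 3 via ε: add 9.
No new states can be added; the closed set is {0, 1, 3, 4, 7, 9, 11}.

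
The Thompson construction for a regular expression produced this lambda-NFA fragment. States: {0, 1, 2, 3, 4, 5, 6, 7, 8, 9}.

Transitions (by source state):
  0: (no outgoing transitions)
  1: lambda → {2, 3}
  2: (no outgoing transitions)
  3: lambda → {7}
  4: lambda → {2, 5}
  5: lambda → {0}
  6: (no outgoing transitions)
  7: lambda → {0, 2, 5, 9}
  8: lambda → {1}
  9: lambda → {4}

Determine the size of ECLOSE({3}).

Start with {3}.
From 3 via lambda: add 7.
From 7 via lambda: add 0, 2, 5, 9.
From 9 via lambda: add 4.
lambda-closure = {0, 2, 3, 4, 5, 7, 9}, which has 7 states.

7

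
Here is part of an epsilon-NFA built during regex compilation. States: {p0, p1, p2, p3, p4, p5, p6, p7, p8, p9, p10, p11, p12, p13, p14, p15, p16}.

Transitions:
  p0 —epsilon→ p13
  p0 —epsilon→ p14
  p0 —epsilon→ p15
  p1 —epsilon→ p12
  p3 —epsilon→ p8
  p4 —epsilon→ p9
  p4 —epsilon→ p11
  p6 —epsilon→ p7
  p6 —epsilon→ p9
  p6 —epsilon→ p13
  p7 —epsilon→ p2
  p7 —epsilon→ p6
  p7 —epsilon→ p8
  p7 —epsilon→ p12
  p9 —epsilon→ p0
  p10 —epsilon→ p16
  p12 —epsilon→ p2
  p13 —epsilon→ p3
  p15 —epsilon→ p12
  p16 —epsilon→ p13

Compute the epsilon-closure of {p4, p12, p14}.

{p0, p2, p3, p4, p8, p9, p11, p12, p13, p14, p15}

Start with {p4, p12, p14}.
From p4 via epsilon: add p9, p11.
From p12 via epsilon: add p2.
From p9 via epsilon: add p0.
From p0 via epsilon: add p13, p15.
From p13 via epsilon: add p3.
From p3 via epsilon: add p8.
No new states can be added; the closed set is {p0, p2, p3, p4, p8, p9, p11, p12, p13, p14, p15}.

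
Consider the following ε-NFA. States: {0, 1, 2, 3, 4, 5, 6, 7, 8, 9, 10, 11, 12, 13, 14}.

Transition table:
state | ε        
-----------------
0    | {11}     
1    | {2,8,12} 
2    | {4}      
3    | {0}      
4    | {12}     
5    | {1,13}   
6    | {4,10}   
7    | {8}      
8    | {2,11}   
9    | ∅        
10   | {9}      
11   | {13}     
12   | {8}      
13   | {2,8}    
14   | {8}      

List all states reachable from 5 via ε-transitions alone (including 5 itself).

{1, 2, 4, 5, 8, 11, 12, 13}

Start with {5}.
From 5 via ε: add 1, 13.
From 1 via ε: add 2, 8, 12.
From 2 via ε: add 4.
From 8 via ε: add 11.
No new states can be added; the closed set is {1, 2, 4, 5, 8, 11, 12, 13}.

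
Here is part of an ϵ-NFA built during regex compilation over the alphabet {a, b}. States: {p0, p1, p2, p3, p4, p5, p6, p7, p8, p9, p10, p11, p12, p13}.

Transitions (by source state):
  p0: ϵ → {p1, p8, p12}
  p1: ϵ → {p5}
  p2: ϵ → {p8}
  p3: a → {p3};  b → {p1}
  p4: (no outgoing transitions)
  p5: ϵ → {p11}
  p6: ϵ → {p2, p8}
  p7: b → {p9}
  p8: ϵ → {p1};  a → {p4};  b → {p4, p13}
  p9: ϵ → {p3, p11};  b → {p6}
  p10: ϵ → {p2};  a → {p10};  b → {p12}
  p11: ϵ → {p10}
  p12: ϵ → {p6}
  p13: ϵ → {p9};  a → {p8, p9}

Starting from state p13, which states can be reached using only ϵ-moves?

Start with {p13}.
From p13 via ϵ: add p9.
From p9 via ϵ: add p3, p11.
From p11 via ϵ: add p10.
From p10 via ϵ: add p2.
From p2 via ϵ: add p8.
From p8 via ϵ: add p1.
From p1 via ϵ: add p5.
No new states can be added; the closed set is {p1, p2, p3, p5, p8, p9, p10, p11, p13}.

{p1, p2, p3, p5, p8, p9, p10, p11, p13}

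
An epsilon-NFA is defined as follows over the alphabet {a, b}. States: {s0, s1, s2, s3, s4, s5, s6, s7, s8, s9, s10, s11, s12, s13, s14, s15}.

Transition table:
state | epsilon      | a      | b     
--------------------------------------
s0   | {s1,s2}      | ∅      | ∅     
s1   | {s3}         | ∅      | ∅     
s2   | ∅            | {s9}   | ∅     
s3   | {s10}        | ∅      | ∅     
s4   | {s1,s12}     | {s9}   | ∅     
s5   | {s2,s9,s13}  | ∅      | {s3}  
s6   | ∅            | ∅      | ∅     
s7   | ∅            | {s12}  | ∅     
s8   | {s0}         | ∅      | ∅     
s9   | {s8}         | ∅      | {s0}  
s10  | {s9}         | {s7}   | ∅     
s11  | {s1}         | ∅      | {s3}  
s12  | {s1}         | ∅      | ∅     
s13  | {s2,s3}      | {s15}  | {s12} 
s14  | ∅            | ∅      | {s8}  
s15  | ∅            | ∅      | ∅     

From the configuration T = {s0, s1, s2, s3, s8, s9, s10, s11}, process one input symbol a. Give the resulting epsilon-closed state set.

s2 on a → {s9}.
s10 on a → {s7}.
No a-transition from s0, s1, s3, s8, s9, s11.
Union after reading a: {s7, s9}.
Now take the epsilon-closure:
From s9 via epsilon: add s8.
From s8 via epsilon: add s0.
From s0 via epsilon: add s1, s2.
From s1 via epsilon: add s3.
From s3 via epsilon: add s10.
No new states can be added; the closed set is {s0, s1, s2, s3, s7, s8, s9, s10}.

{s0, s1, s2, s3, s7, s8, s9, s10}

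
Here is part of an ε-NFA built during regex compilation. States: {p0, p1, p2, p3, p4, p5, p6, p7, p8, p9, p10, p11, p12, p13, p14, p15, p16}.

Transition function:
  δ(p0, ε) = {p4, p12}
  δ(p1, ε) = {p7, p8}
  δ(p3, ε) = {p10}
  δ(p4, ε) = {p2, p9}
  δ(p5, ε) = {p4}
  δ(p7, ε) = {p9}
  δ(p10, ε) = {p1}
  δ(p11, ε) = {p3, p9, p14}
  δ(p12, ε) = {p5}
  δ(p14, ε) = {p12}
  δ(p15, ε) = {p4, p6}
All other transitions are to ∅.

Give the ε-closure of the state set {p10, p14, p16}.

Start with {p10, p14, p16}.
From p10 via ε: add p1.
From p14 via ε: add p12.
From p1 via ε: add p7, p8.
From p12 via ε: add p5.
From p5 via ε: add p4.
From p7 via ε: add p9.
From p4 via ε: add p2.
No new states can be added; the closed set is {p1, p2, p4, p5, p7, p8, p9, p10, p12, p14, p16}.

{p1, p2, p4, p5, p7, p8, p9, p10, p12, p14, p16}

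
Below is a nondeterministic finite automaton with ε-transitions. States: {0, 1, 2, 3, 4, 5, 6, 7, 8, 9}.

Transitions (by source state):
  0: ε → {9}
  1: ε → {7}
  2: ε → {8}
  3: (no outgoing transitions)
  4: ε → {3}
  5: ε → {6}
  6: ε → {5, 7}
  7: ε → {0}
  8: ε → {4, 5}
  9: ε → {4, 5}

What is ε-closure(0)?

{0, 3, 4, 5, 6, 7, 9}

Start with {0}.
From 0 via ε: add 9.
From 9 via ε: add 4, 5.
From 4 via ε: add 3.
From 5 via ε: add 6.
From 6 via ε: add 7.
No new states can be added; the closed set is {0, 3, 4, 5, 6, 7, 9}.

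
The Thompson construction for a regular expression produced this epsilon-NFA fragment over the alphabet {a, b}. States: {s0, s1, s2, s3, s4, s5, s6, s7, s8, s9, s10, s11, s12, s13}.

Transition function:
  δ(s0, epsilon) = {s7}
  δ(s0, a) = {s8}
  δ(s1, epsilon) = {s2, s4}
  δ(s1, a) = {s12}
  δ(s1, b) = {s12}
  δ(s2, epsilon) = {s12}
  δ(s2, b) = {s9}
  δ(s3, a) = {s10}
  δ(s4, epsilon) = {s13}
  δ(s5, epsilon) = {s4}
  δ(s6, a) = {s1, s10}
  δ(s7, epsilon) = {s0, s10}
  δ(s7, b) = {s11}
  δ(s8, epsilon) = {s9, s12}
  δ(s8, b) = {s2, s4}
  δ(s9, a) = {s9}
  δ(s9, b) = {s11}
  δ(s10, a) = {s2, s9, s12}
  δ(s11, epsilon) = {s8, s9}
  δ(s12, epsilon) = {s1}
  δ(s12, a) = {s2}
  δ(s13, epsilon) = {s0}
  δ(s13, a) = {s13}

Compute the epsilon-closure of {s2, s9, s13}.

Start with {s2, s9, s13}.
From s2 via epsilon: add s12.
From s13 via epsilon: add s0.
From s0 via epsilon: add s7.
From s12 via epsilon: add s1.
From s1 via epsilon: add s4.
From s7 via epsilon: add s10.
No new states can be added; the closed set is {s0, s1, s2, s4, s7, s9, s10, s12, s13}.

{s0, s1, s2, s4, s7, s9, s10, s12, s13}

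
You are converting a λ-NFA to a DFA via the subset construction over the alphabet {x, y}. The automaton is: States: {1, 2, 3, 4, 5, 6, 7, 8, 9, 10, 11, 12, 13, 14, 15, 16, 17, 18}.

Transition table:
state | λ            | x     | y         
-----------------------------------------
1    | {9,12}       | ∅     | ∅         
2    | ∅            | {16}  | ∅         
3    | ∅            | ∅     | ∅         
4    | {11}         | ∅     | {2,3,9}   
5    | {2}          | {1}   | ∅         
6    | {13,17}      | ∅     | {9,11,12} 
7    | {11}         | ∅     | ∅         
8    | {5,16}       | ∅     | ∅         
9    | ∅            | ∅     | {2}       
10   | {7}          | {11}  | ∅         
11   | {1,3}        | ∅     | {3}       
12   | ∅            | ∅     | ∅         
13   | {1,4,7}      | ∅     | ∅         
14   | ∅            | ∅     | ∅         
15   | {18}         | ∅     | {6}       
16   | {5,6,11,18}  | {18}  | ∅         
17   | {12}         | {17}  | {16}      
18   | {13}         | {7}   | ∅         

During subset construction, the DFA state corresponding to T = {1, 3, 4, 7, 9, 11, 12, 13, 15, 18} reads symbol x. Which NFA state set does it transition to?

{1, 3, 7, 9, 11, 12}

18 on x → {7}.
No x-transition from 1, 3, 4, 7, 9, 11, 12, 13, 15.
Union after reading x: {7}.
Now take the λ-closure:
From 7 via λ: add 11.
From 11 via λ: add 1, 3.
From 1 via λ: add 9, 12.
No new states can be added; the closed set is {1, 3, 7, 9, 11, 12}.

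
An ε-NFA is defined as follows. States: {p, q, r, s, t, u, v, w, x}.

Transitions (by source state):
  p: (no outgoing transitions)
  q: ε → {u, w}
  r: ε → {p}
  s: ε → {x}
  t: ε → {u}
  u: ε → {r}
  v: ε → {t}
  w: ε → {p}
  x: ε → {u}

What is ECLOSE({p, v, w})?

{p, r, t, u, v, w}

Start with {p, v, w}.
From v via ε: add t.
From t via ε: add u.
From u via ε: add r.
No new states can be added; the closed set is {p, r, t, u, v, w}.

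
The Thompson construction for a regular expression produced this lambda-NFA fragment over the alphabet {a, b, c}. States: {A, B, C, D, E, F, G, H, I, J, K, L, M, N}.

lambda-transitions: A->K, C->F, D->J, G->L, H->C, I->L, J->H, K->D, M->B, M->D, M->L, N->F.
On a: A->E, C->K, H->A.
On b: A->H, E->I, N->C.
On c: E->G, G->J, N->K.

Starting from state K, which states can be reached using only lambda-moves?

Start with {K}.
From K via lambda: add D.
From D via lambda: add J.
From J via lambda: add H.
From H via lambda: add C.
From C via lambda: add F.
No new states can be added; the closed set is {C, D, F, H, J, K}.

{C, D, F, H, J, K}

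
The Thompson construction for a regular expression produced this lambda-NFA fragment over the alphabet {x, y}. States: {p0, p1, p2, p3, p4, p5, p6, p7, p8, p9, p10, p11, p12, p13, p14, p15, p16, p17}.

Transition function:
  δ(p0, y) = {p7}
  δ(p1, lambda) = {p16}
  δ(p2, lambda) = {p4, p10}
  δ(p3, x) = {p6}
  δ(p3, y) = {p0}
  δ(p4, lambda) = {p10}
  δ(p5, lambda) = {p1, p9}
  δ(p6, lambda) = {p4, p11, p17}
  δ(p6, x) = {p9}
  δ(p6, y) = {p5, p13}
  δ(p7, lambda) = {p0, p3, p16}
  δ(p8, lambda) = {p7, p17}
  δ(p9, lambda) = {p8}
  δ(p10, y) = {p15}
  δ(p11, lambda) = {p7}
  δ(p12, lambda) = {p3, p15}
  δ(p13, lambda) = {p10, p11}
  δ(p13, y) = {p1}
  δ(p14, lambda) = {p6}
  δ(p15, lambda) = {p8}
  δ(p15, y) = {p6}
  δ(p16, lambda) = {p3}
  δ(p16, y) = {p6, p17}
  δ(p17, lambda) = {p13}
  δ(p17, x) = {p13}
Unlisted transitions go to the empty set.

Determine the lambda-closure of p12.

{p0, p3, p7, p8, p10, p11, p12, p13, p15, p16, p17}

Start with {p12}.
From p12 via lambda: add p3, p15.
From p15 via lambda: add p8.
From p8 via lambda: add p7, p17.
From p7 via lambda: add p0, p16.
From p17 via lambda: add p13.
From p13 via lambda: add p10, p11.
No new states can be added; the closed set is {p0, p3, p7, p8, p10, p11, p12, p13, p15, p16, p17}.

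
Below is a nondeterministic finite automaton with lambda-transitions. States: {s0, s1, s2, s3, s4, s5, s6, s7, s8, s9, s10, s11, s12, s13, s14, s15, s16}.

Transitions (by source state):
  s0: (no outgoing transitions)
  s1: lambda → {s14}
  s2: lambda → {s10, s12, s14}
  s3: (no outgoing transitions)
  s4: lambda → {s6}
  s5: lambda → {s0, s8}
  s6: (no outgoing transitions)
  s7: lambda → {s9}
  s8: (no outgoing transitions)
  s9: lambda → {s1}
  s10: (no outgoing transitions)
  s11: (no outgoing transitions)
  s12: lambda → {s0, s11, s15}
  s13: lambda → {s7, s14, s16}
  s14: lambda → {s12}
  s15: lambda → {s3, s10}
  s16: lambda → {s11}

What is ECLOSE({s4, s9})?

Start with {s4, s9}.
From s4 via lambda: add s6.
From s9 via lambda: add s1.
From s1 via lambda: add s14.
From s14 via lambda: add s12.
From s12 via lambda: add s0, s11, s15.
From s15 via lambda: add s3, s10.
No new states can be added; the closed set is {s0, s1, s3, s4, s6, s9, s10, s11, s12, s14, s15}.

{s0, s1, s3, s4, s6, s9, s10, s11, s12, s14, s15}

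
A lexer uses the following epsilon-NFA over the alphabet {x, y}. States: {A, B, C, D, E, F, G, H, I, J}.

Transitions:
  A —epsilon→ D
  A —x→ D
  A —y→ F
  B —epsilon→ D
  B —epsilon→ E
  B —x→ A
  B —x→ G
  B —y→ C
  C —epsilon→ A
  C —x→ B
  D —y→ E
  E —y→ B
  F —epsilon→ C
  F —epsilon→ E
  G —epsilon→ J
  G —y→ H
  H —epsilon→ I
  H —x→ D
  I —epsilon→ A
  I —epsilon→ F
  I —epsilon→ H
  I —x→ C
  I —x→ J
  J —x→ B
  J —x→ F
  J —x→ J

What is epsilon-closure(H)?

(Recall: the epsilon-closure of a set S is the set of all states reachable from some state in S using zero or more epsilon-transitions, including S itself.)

Start with {H}.
From H via epsilon: add I.
From I via epsilon: add A, F.
From A via epsilon: add D.
From F via epsilon: add C, E.
No new states can be added; the closed set is {A, C, D, E, F, H, I}.

{A, C, D, E, F, H, I}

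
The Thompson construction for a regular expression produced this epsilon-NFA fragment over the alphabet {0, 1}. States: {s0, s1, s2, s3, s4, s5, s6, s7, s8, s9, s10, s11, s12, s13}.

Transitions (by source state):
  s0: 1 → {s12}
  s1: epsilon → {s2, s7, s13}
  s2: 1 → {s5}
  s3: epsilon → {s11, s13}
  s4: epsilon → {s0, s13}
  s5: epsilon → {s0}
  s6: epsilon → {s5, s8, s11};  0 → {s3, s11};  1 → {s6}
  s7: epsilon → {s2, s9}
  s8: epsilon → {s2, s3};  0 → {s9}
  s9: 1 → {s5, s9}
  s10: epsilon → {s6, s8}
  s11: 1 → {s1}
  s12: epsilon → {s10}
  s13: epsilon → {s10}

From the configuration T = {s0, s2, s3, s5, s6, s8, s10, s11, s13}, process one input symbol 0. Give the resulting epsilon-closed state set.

s6 on 0 → {s3, s11}.
s8 on 0 → {s9}.
No 0-transition from s0, s2, s3, s5, s10, s11, s13.
Union after reading 0: {s3, s9, s11}.
Now take the epsilon-closure:
From s3 via epsilon: add s13.
From s13 via epsilon: add s10.
From s10 via epsilon: add s6, s8.
From s6 via epsilon: add s5.
From s8 via epsilon: add s2.
From s5 via epsilon: add s0.
No new states can be added; the closed set is {s0, s2, s3, s5, s6, s8, s9, s10, s11, s13}.

{s0, s2, s3, s5, s6, s8, s9, s10, s11, s13}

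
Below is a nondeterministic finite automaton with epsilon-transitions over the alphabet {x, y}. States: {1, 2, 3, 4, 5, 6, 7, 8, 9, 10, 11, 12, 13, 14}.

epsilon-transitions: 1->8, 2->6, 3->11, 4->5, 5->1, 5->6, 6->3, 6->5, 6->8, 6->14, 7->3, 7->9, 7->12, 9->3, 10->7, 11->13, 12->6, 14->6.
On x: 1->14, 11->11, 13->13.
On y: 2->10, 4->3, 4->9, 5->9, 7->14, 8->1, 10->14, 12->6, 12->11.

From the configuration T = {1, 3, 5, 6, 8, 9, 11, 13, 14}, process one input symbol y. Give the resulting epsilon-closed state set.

5 on y → {9}.
8 on y → {1}.
No y-transition from 1, 3, 6, 9, 11, 13, 14.
Union after reading y: {1, 9}.
Now take the epsilon-closure:
From 1 via epsilon: add 8.
From 9 via epsilon: add 3.
From 3 via epsilon: add 11.
From 11 via epsilon: add 13.
No new states can be added; the closed set is {1, 3, 8, 9, 11, 13}.

{1, 3, 8, 9, 11, 13}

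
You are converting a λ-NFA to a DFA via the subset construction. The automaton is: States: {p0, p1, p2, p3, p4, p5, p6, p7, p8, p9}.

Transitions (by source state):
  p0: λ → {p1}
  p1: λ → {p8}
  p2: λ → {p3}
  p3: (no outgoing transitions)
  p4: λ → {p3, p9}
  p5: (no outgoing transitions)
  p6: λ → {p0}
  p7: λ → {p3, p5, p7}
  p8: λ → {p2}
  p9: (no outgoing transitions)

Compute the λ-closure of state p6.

Start with {p6}.
From p6 via λ: add p0.
From p0 via λ: add p1.
From p1 via λ: add p8.
From p8 via λ: add p2.
From p2 via λ: add p3.
No new states can be added; the closed set is {p0, p1, p2, p3, p6, p8}.

{p0, p1, p2, p3, p6, p8}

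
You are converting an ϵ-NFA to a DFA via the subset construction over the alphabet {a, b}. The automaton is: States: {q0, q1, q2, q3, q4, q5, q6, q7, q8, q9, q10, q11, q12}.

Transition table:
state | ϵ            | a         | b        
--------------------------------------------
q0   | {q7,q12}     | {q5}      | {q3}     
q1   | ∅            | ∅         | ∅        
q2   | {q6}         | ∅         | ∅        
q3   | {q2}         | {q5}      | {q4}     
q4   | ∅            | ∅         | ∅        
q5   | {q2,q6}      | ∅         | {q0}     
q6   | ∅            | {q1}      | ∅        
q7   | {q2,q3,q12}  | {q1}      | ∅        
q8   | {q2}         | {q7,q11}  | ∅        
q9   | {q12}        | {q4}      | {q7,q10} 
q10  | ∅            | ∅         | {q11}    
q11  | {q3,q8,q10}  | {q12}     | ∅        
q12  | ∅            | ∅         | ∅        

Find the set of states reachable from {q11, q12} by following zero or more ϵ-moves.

{q2, q3, q6, q8, q10, q11, q12}

Start with {q11, q12}.
From q11 via ϵ: add q3, q8, q10.
From q3 via ϵ: add q2.
From q2 via ϵ: add q6.
No new states can be added; the closed set is {q2, q3, q6, q8, q10, q11, q12}.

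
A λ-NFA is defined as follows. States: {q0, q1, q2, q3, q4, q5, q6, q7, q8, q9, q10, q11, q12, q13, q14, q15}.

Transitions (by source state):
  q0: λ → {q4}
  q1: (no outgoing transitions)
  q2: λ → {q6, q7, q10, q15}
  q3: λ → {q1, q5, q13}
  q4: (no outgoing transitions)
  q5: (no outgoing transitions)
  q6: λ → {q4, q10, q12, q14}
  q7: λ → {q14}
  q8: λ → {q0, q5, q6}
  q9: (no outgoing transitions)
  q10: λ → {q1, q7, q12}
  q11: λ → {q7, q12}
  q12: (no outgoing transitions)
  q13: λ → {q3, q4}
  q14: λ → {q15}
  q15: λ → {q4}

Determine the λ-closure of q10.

{q1, q4, q7, q10, q12, q14, q15}

Start with {q10}.
From q10 via λ: add q1, q7, q12.
From q7 via λ: add q14.
From q14 via λ: add q15.
From q15 via λ: add q4.
No new states can be added; the closed set is {q1, q4, q7, q10, q12, q14, q15}.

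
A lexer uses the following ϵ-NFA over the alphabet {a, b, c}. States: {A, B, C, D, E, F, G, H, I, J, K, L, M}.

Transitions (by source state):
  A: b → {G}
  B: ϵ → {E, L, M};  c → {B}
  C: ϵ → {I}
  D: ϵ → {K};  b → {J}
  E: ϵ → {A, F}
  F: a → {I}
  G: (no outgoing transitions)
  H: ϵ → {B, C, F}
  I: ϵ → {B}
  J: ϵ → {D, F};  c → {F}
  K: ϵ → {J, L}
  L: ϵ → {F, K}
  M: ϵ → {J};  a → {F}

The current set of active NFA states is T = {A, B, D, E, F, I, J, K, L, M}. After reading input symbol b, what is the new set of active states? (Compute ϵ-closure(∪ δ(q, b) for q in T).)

A on b → {G}.
D on b → {J}.
No b-transition from B, E, F, I, J, K, L, M.
Union after reading b: {G, J}.
Now take the ϵ-closure:
From J via ϵ: add D, F.
From D via ϵ: add K.
From K via ϵ: add L.
No new states can be added; the closed set is {D, F, G, J, K, L}.

{D, F, G, J, K, L}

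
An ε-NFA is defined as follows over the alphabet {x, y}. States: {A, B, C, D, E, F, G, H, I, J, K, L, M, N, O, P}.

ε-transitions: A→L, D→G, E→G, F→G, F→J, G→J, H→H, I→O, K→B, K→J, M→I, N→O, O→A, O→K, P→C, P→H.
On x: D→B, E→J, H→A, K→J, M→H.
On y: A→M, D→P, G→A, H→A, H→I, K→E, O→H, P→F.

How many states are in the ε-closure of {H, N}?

8

Start with {H, N}.
From N via ε: add O.
From O via ε: add A, K.
From A via ε: add L.
From K via ε: add B, J.
ε-closure = {A, B, H, J, K, L, N, O}, which has 8 states.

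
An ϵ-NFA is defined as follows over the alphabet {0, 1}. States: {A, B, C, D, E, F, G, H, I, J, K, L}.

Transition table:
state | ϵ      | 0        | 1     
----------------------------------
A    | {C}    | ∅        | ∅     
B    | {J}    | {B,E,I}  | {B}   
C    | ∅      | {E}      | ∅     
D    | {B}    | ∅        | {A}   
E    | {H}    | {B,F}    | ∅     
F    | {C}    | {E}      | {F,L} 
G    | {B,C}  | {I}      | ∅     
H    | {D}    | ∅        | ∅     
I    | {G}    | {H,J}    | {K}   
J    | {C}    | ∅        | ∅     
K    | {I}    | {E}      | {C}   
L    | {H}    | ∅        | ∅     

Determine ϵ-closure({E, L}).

{B, C, D, E, H, J, L}

Start with {E, L}.
From E via ϵ: add H.
From H via ϵ: add D.
From D via ϵ: add B.
From B via ϵ: add J.
From J via ϵ: add C.
No new states can be added; the closed set is {B, C, D, E, H, J, L}.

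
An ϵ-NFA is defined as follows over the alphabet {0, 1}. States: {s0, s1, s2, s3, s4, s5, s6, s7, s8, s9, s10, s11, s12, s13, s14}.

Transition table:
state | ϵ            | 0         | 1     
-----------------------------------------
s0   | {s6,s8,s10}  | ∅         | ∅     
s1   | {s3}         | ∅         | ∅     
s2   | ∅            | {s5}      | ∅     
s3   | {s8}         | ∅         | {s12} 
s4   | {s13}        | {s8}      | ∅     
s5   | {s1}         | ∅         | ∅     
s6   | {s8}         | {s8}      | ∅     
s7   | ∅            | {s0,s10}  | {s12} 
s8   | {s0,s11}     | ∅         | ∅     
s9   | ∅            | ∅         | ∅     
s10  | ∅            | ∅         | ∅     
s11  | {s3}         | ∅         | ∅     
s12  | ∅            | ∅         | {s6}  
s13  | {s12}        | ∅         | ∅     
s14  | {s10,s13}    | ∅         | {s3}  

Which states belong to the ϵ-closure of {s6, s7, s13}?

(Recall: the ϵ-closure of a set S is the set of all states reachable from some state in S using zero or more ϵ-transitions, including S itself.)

{s0, s3, s6, s7, s8, s10, s11, s12, s13}

Start with {s6, s7, s13}.
From s6 via ϵ: add s8.
From s13 via ϵ: add s12.
From s8 via ϵ: add s0, s11.
From s0 via ϵ: add s10.
From s11 via ϵ: add s3.
No new states can be added; the closed set is {s0, s3, s6, s7, s8, s10, s11, s12, s13}.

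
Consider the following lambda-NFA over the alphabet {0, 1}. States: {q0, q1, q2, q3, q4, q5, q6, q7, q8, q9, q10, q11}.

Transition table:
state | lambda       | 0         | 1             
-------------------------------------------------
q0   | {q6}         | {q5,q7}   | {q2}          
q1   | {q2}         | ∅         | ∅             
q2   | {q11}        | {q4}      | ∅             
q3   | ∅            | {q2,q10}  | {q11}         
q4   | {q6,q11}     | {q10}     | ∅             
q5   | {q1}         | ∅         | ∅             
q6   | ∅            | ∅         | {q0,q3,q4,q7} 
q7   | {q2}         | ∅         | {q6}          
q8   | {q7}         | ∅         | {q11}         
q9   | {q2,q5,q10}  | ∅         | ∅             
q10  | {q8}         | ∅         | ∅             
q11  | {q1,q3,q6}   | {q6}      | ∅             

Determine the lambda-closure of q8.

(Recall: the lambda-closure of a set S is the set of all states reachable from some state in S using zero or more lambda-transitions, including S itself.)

Start with {q8}.
From q8 via lambda: add q7.
From q7 via lambda: add q2.
From q2 via lambda: add q11.
From q11 via lambda: add q1, q3, q6.
No new states can be added; the closed set is {q1, q2, q3, q6, q7, q8, q11}.

{q1, q2, q3, q6, q7, q8, q11}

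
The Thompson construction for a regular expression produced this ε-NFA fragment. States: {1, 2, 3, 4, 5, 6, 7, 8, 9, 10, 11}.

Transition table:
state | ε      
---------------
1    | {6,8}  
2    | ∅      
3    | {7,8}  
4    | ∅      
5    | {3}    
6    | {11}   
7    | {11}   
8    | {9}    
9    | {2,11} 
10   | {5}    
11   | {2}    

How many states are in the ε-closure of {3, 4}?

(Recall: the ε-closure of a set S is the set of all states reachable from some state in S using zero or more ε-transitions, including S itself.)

Start with {3, 4}.
From 3 via ε: add 7, 8.
From 7 via ε: add 11.
From 8 via ε: add 9.
From 9 via ε: add 2.
ε-closure = {2, 3, 4, 7, 8, 9, 11}, which has 7 states.

7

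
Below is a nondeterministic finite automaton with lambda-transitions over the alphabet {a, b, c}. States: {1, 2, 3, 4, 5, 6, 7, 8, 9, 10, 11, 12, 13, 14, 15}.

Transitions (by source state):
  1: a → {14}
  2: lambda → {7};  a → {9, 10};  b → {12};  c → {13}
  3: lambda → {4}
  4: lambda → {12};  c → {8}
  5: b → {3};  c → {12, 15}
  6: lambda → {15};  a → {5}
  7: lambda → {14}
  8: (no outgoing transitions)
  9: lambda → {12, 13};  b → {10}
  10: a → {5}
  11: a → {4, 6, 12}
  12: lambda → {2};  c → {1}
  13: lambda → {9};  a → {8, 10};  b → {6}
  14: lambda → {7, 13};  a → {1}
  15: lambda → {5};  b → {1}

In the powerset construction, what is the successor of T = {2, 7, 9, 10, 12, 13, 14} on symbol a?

2 on a → {9, 10}.
10 on a → {5}.
13 on a → {8, 10}.
14 on a → {1}.
No a-transition from 7, 9, 12.
Union after reading a: {1, 5, 8, 9, 10}.
Now take the lambda-closure:
From 9 via lambda: add 12, 13.
From 12 via lambda: add 2.
From 2 via lambda: add 7.
From 7 via lambda: add 14.
No new states can be added; the closed set is {1, 2, 5, 7, 8, 9, 10, 12, 13, 14}.

{1, 2, 5, 7, 8, 9, 10, 12, 13, 14}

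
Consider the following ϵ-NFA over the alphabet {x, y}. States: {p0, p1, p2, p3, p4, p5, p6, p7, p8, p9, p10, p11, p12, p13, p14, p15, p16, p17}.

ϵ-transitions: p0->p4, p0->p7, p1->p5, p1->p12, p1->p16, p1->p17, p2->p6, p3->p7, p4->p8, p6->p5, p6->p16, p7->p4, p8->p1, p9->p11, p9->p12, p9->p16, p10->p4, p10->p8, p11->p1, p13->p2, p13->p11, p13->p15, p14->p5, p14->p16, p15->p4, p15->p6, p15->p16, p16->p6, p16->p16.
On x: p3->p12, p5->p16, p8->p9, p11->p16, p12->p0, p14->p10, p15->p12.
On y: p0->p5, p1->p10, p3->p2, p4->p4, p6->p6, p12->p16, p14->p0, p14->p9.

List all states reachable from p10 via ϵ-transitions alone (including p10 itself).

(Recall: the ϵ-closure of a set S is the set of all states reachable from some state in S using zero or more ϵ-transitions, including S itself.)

Start with {p10}.
From p10 via ϵ: add p4, p8.
From p8 via ϵ: add p1.
From p1 via ϵ: add p5, p12, p16, p17.
From p16 via ϵ: add p6.
No new states can be added; the closed set is {p1, p4, p5, p6, p8, p10, p12, p16, p17}.

{p1, p4, p5, p6, p8, p10, p12, p16, p17}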